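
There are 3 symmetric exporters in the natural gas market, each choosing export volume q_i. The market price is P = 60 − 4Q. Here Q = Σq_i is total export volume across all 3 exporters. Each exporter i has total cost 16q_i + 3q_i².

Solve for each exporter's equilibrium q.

2

A representative exporter's profit is π_i = q_i(60 − 4Q) − 16q_i − 3q_i², with Q = q_i + Σ_{j≠i} q_j.
First-order condition: 44 − 14q_i − 4Σ_{j≠i} q_j = 0.
With identical exporters, set every q_j = q: then 44 − 14q − 8q = 0, i.e. q = 44/22 = 2.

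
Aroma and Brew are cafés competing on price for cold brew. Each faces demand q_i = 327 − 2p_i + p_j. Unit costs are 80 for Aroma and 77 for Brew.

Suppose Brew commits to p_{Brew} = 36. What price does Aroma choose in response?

130.75

Aroma's profit: π = (p_{Aroma} − 80)(327 − 2p_{Aroma} + p_{Brew}).
∂π/∂p_{Aroma} = 487 − 4p_{Aroma} + p_{Brew} = 0 ⇒ p_{Aroma} = 121.75 + 0.25p_{Brew}.
At p_{Brew} = 36: p_{Aroma} = 121.75 + 0.25·36 = 130.75.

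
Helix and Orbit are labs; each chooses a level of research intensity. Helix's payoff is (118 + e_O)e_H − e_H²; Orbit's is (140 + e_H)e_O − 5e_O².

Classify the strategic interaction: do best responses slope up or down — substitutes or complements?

strategic complements

Expanding Helix's payoff: 118e_H + e_Oe_H − e_H².
∂π/∂e_H = 118 + e_O − 2e_H = 0, so e_H = 59 + 0.5e_O.
The best-response slope de_H/de_O = 0.5 > 0: the reaction function is upward-sloping, so the choices are strategic complements.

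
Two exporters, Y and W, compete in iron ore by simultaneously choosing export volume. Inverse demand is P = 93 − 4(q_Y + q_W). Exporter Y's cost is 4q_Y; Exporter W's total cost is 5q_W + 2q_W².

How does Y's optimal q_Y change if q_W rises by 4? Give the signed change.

Exporter Y's profit: π = q_Y(93 − 4(q_Y + q_W)) − 4q_Y.
∂π/∂q_Y = 89 − 8q_Y − 4q_W = 0, so q_Y = 11.125 − 0.5q_W.
The reaction-function slope is −0.5, so a 4-unit rise in q_W moves q_Y by −0.5 × 4 = −2. Y's best response falls — the actions are strategic substitutes.

-2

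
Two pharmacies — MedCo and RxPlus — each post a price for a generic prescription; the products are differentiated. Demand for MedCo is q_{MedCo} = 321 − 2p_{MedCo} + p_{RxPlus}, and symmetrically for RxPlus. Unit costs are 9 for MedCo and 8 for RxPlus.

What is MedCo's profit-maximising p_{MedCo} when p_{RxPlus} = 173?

128

MedCo's profit: π = (p_{MedCo} − 9)(321 − 2p_{MedCo} + p_{RxPlus}).
∂π/∂p_{MedCo} = 339 − 4p_{MedCo} + p_{RxPlus} = 0 ⇒ p_{MedCo} = 84.75 + 0.25p_{RxPlus}.
At p_{RxPlus} = 173: p_{MedCo} = 84.75 + 0.25·173 = 128.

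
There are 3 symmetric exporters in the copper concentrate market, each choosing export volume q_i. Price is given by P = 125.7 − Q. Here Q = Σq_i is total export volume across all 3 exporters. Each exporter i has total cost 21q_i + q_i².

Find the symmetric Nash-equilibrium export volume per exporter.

A representative exporter's profit is π_i = q_i(125.7 − Q) − 21q_i − q_i², with Q = q_i + Σ_{j≠i} q_j.
First-order condition: 104.7 − 4q_i − Σ_{j≠i} q_j = 0.
In a symmetric equilibrium every exporter chooses the same q, so Σ_{j≠i} q_j = 2q. The condition becomes 104.7 − 6q = 0, giving q = 104.7/6 = 17.45.

17.45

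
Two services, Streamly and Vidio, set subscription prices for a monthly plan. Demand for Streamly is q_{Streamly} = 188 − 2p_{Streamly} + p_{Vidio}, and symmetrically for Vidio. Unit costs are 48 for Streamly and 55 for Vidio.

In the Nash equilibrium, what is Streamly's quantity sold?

Streamly's profit: π = (p_{Streamly} − 48)(188 − 2p_{Streamly} + p_{Vidio}).
∂π/∂p_{Streamly} = 284 − 4p_{Streamly} + p_{Vidio} = 0 ⇒ p_{Streamly} = 71 + 0.25p_{Vidio}.
Similarly p_{Vidio} = 74.5 + 0.25p_{Streamly}.
Plugging p_{Vidio} into Streamly's best response: p_{Streamly} = 71 + 0.25(74.5 + 0.25p_{Streamly}) ⇒ 0.9375p_{Streamly} = 89.625, so p_{Streamly} = 95.6.
Then p_{Vidio} = 74.5 + 0.25·95.6 = 98.4.
q_{Streamly} = 188 − 2·95.6 + 98.4 = 95.2.

95.2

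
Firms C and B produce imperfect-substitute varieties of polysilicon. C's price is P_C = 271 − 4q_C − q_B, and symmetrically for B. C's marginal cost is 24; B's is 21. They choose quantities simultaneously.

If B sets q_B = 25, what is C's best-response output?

Firm C's profit: π = q_C(271 − 4q_C − q_B) − 24q_C.
∂π/∂q_C = 247 − 8q_C − q_B = 0 ⇒ q_C = 30.875 − 0.125q_B.
At q_B = 25: q_C = 30.875 − 0.125·25 = 27.75.

27.75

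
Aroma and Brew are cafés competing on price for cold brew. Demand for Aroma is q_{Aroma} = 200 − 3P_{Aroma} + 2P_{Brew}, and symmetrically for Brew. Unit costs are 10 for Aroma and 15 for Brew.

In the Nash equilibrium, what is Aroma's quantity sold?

Aroma's profit: π = (P_{Aroma} − 10)(200 − 3P_{Aroma} + 2P_{Brew}).
∂π/∂P_{Aroma} = 230 − 6P_{Aroma} + 2P_{Brew} = 0 ⇒ P_{Aroma} = 115/3 + (1/3)P_{Brew}.
Similarly P_{Brew} = 245/6 + (1/3)P_{Aroma}.
Solving the two reaction functions simultaneously: (1 − (1/3)(1/3))P_{Aroma} = 115/3 + (1/3)·(245/6), so (8/9)P_{Aroma} = 935/18 and P_{Aroma} = 58.4375.
Then P_{Brew} = 245/6 + (1/3)·58.4375 = 60.3125.
q_{Aroma} = 200 − 3·58.4375 + 2·60.3125 = 145.3125.

145.3125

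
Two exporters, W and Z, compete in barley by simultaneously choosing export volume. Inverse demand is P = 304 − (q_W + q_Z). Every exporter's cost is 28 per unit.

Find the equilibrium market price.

Exporter W's profit: π = q_W(304 − (q_W + q_Z)) − 28q_W.
∂π/∂q_W = 276 − 2q_W − q_Z = 0, so q_W = 138 − 0.5q_Z.
Setting q_W = q_Z in the reaction function: q_W = 138 − 0.5q_W, so q_W = 138 / 1.5 = 92.
Equilibrium price: P = 304 − 184 = 120.

120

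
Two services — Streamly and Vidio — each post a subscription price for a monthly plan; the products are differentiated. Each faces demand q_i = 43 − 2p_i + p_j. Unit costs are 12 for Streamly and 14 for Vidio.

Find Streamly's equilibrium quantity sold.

21.2

Streamly's profit: π = (p_{Streamly} − 12)(43 − 2p_{Streamly} + p_{Vidio}).
∂π/∂p_{Streamly} = 67 − 4p_{Streamly} + p_{Vidio} = 0 ⇒ p_{Streamly} = 16.75 + 0.25p_{Vidio}.
Similarly p_{Vidio} = 17.75 + 0.25p_{Streamly}.
Solving the two reaction functions simultaneously: (1 − (0.25)(0.25))p_{Streamly} = 16.75 + 0.25·17.75, so 0.9375p_{Streamly} = 21.1875 and p_{Streamly} = 22.6.
Then p_{Vidio} = 17.75 + 0.25·22.6 = 23.4.
q_{Streamly} = 43 − 2·22.6 + 23.4 = 21.2.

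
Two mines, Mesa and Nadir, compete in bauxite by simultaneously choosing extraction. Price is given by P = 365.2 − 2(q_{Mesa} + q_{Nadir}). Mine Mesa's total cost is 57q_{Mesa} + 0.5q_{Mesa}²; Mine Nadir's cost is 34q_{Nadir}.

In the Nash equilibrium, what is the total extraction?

Mine Mesa's profit: π = q_{Mesa}(365.2 − 2(q_{Mesa} + q_{Nadir})) − 57q_{Mesa} − 0.5q_{Mesa}².
∂π/∂q_{Mesa} = 308.2 − 5q_{Mesa} − 2q_{Nadir} = 0, so q_{Mesa} = 61.64 − 0.4q_{Nadir}.
For Nadir: ∂π/∂q_{Nadir} = 331.2 − 4q_{Nadir} − 2q_{Mesa} = 0 ⇒ q_{Nadir} = 82.8 − 0.5q_{Mesa}.
Solving the two reaction functions simultaneously: (1 − (−0.4)(−0.5))q_{Mesa} = 61.64 − 0.4·82.8, so 0.8q_{Mesa} = 28.52 and q_{Mesa} = 35.65.
Then q_{Nadir} = 82.8 − 0.5·35.65 = 64.975.
Total extraction: 35.65 + 64.975 = 100.625.

100.625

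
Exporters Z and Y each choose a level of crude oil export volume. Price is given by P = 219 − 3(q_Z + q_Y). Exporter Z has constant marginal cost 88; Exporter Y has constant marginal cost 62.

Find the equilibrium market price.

Exporter Z's profit: π = q_Z(219 − 3(q_Z + q_Y)) − 88q_Z.
∂π/∂q_Z = 131 − 6q_Z − 3q_Y = 0, so q_Z = 131/6 − 0.5q_Y.
By the same steps for Y: q_Y = 157/6 − 0.5q_Z.
Substituting the second reaction function into the first: q_Z = 131/6 − 0.5(157/6 − 0.5q_Z), which gives 0.75q_Z = 8.75 ⇒ q_Z = 35/3.
Then q_Y = 157/6 − 0.5·(35/3) = 61/3.
Equilibrium price: P = 219 − 3·32 = 123.

123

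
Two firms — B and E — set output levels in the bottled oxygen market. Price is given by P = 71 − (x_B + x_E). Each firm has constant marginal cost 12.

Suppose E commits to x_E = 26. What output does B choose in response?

16.5

Firm B's profit: π = x_B(71 − (x_B + x_E)) − 12x_B.
∂π/∂x_B = 59 − 2x_B − x_E = 0, so x_B = 29.5 − 0.5x_E.
At x_E = 26: x_B = 29.5 − 0.5·26 = 16.5.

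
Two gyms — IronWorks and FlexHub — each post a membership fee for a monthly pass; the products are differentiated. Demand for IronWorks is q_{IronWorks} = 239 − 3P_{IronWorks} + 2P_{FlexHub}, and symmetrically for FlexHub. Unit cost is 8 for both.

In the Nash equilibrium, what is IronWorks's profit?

10005.1875

IronWorks's profit: π = (P_{IronWorks} − 8)(239 − 3P_{IronWorks} + 2P_{FlexHub}).
∂π/∂P_{IronWorks} = 263 − 6P_{IronWorks} + 2P_{FlexHub} = 0 ⇒ P_{IronWorks} = 263/6 + (1/3)P_{FlexHub}.
By symmetry P_{FlexHub} = P_{IronWorks}; substituting into the reaction function, (2/3)P_{IronWorks} = 263/6 and P_{IronWorks} = 65.75.
q_{IronWorks} = 239 − 3·65.75 + 2·65.75 = 173.25.
Profit = (65.75 − 8)·173.25 = 10005.1875.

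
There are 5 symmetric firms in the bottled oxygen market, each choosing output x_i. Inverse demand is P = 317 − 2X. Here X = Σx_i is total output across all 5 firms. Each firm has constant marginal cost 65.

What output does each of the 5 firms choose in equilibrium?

21

A representative firm's profit is π_i = x_i(317 − 2X) − 65x_i, with X = x_i + Σ_{j≠i} x_j.
First-order condition: 252 − 4x_i − 2Σ_{j≠i} x_j = 0.
Imposing symmetry (x_j = x for all j) turns Σ_{j≠i} x_j into 4x, so 252 = 12x and x = 21.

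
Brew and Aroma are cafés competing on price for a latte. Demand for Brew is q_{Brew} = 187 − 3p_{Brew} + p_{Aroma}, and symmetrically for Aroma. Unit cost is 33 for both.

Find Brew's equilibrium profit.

Brew's profit: π = (p_{Brew} − 33)(187 − 3p_{Brew} + p_{Aroma}).
∂π/∂p_{Brew} = 286 − 6p_{Brew} + p_{Aroma} = 0 ⇒ p_{Brew} = 143/3 + (1/6)p_{Aroma}.
Setting p_{Brew} = p_{Aroma} in the reaction function: p_{Brew} = 143/3 + (1/6)p_{Brew}, so p_{Brew} = (143/3) / (5/6) = 57.2.
q_{Brew} = 187 − 3·57.2 + 57.2 = 72.6.
Profit = (57.2 − 33)·72.6 = 1756.92.

1756.92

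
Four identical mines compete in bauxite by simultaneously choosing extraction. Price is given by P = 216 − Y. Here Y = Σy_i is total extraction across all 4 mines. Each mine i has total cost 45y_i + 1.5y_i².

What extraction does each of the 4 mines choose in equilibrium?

21.375

A representative mine's profit is π_i = y_i(216 − Y) − 45y_i − 1.5y_i², with Y = y_i + Σ_{j≠i} y_j.
First-order condition: 171 − 5y_i − Σ_{j≠i} y_j = 0.
In a symmetric equilibrium every mine chooses the same y, so Σ_{j≠i} y_j = 3y. The condition becomes 171 − 8y = 0, giving y = 171/8 = 21.375.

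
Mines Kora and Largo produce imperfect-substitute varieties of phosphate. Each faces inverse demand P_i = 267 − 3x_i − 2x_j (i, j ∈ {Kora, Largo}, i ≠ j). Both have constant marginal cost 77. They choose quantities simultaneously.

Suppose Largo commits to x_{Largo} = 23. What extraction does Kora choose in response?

24

Mine Kora's profit: π = x_{Kora}(267 − 3x_{Kora} − 2x_{Largo}) − 77x_{Kora}.
∂π/∂x_{Kora} = 190 − 6x_{Kora} − 2x_{Largo} = 0 ⇒ x_{Kora} = 95/3 − (1/3)x_{Largo}.
At x_{Largo} = 23: x_{Kora} = 95/3 − (1/3)·23 = 24.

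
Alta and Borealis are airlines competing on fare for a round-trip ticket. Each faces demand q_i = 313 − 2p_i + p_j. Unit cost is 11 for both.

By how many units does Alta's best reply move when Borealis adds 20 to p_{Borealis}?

5

Alta's profit: π = (p_{Alta} − 11)(313 − 2p_{Alta} + p_{Borealis}).
∂π/∂p_{Alta} = 335 − 4p_{Alta} + p_{Borealis} = 0 ⇒ p_{Alta} = 83.75 + 0.25p_{Borealis}.
The reaction-function slope is 0.25, so a 20-unit rise in p_{Borealis} moves p_{Alta} by 0.25 × 20 = 5. Alta's best response rises — the actions are strategic complements.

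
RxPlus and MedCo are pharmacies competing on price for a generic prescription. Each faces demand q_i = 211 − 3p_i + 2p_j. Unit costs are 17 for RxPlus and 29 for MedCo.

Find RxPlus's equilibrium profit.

RxPlus's profit: π = (p_{RxPlus} − 17)(211 − 3p_{RxPlus} + 2p_{MedCo}).
∂π/∂p_{RxPlus} = 262 − 6p_{RxPlus} + 2p_{MedCo} = 0 ⇒ p_{RxPlus} = 131/3 + (1/3)p_{MedCo}.
Similarly p_{MedCo} = 149/3 + (1/3)p_{RxPlus}.
Substituting the second reaction function into the first: p_{RxPlus} = 131/3 + (1/3)(149/3 + (1/3)p_{RxPlus}), which gives (8/9)p_{RxPlus} = 542/9 ⇒ p_{RxPlus} = 67.75.
Then p_{MedCo} = 149/3 + (1/3)·67.75 = 72.25.
q_{RxPlus} = 211 − 3·67.75 + 2·72.25 = 152.25.
Profit = (67.75 − 17)·152.25 = 7726.6875.

7726.6875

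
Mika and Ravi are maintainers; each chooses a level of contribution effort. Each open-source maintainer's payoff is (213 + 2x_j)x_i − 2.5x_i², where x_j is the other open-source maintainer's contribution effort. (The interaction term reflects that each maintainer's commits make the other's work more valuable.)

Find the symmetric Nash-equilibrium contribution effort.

71

Mika's payoff is (213 + 2x_R)x_M − 2.5x_M².
∂π/∂x_M = 213 + 2x_R − 5x_M = 0, so x_M = 42.6 + 0.4x_R.
By symmetry x_R = x_M; substituting into the reaction function, 0.6x_M = 42.6 and x_M = 71.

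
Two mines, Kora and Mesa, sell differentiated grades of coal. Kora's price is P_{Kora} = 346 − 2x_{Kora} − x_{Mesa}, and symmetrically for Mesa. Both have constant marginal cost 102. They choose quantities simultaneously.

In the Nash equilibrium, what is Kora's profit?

4762.88

Mine Kora's profit: π = x_{Kora}(346 − 2x_{Kora} − x_{Mesa}) − 102x_{Kora}.
∂π/∂x_{Kora} = 244 − 4x_{Kora} − x_{Mesa} = 0 ⇒ x_{Kora} = 61 − 0.25x_{Mesa}.
By symmetry x_{Mesa} = x_{Kora}; substituting into the reaction function, 1.25x_{Kora} = 61 and x_{Kora} = 48.8.
P_{Kora} = 346 − 2·48.8 − 48.8 = 199.6.
Profit = (199.6 − 102)·48.8 = 4762.88.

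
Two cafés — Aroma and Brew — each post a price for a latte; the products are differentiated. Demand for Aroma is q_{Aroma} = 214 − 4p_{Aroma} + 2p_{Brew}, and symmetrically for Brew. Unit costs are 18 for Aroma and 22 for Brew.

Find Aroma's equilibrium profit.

Aroma's profit: π = (p_{Aroma} − 18)(214 − 4p_{Aroma} + 2p_{Brew}).
∂π/∂p_{Aroma} = 286 − 8p_{Aroma} + 2p_{Brew} = 0 ⇒ p_{Aroma} = 35.75 + 0.25p_{Brew}.
Similarly p_{Brew} = 37.75 + 0.25p_{Aroma}.
Substituting the second reaction function into the first: p_{Aroma} = 35.75 + 0.25(37.75 + 0.25p_{Aroma}), which gives 0.9375p_{Aroma} = 45.1875 ⇒ p_{Aroma} = 48.2.
Then p_{Brew} = 37.75 + 0.25·48.2 = 49.8.
q_{Aroma} = 214 − 4·48.2 + 2·49.8 = 120.8.
Profit = (48.2 − 18)·120.8 = 3648.16.

3648.16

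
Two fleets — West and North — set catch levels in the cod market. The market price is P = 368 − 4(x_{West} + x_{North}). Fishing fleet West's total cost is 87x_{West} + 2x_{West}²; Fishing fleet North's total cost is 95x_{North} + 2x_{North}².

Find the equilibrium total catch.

Fishing fleet West's profit: π = x_{West}(368 − 4(x_{West} + x_{North})) − 87x_{West} − 2x_{West}².
∂π/∂x_{West} = 281 − 12x_{West} − 4x_{North} = 0, so x_{West} = 281/12 − (1/3)x_{North}.
By the same steps for North: x_{North} = 22.75 − (1/3)x_{West}.
Substituting the second reaction function into the first: x_{West} = 281/12 − (1/3)(22.75 − (1/3)x_{West}), which gives (8/9)x_{West} = 95/6 ⇒ x_{West} = 17.8125.
Then x_{North} = 22.75 − (1/3)·17.8125 = 16.8125.
Total catch: 17.8125 + 16.8125 = 34.625.

34.625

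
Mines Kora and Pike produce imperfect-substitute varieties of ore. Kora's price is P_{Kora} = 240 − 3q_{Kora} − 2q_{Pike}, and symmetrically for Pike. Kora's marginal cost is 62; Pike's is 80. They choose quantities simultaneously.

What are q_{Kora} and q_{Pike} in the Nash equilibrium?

Mine Kora's profit: π = q_{Kora}(240 − 3q_{Kora} − 2q_{Pike}) − 62q_{Kora}.
∂π/∂q_{Kora} = 178 − 6q_{Kora} − 2q_{Pike} = 0 ⇒ q_{Kora} = 89/3 − (1/3)q_{Pike}.
Similarly q_{Pike} = 80/3 − (1/3)q_{Kora}.
Solving the two reaction functions simultaneously: (1 − (−1/3)(−1/3))q_{Kora} = 89/3 − (1/3)·(80/3), so (8/9)q_{Kora} = 187/9 and q_{Kora} = 23.375.
Then q_{Pike} = 80/3 − (1/3)·23.375 = 18.875.

23.375, 18.875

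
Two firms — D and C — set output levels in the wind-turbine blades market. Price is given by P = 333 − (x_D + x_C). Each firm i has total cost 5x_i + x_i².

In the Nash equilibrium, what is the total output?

Firm D's profit: π = x_D(333 − (x_D + x_C)) − 5x_D − x_D².
∂π/∂x_D = 328 − 4x_D − x_C = 0, so x_D = 82 − 0.25x_C.
Setting x_D = x_C in the reaction function: x_D = 82 − 0.25x_D, so x_D = 82 / 1.25 = 65.6.
Total output: 65.6 + 65.6 = 131.2.

131.2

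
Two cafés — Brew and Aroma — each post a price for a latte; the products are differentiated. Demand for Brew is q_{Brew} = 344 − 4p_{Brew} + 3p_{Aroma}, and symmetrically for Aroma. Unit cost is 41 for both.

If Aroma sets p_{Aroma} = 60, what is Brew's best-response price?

Brew's profit: π = (p_{Brew} − 41)(344 − 4p_{Brew} + 3p_{Aroma}).
∂π/∂p_{Brew} = 508 − 8p_{Brew} + 3p_{Aroma} = 0 ⇒ p_{Brew} = 63.5 + 0.375p_{Aroma}.
At p_{Aroma} = 60: p_{Brew} = 63.5 + 0.375·60 = 86.

86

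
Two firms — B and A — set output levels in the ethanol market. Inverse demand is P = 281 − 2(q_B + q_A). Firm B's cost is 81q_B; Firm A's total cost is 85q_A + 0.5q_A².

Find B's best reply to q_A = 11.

44.5

Firm B's profit: π = q_B(281 − 2(q_B + q_A)) − 81q_B.
∂π/∂q_B = 200 − 4q_B − 2q_A = 0, so q_B = 50 − 0.5q_A.
At q_A = 11: q_B = 50 − 0.5·11 = 44.5.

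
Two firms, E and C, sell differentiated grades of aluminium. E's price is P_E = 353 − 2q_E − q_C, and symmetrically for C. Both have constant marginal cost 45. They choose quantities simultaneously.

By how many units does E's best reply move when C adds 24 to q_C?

-6

Firm E's profit: π = q_E(353 − 2q_E − q_C) − 45q_E.
∂π/∂q_E = 308 − 4q_E − q_C = 0 ⇒ q_E = 77 − 0.25q_C.
The reaction-function slope is −0.25, so a 24-unit rise in q_C moves q_E by −0.25 × 24 = −6. E's best response falls — the actions are strategic substitutes.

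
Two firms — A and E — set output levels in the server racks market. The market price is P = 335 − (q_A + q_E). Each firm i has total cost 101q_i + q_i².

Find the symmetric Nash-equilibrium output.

Firm A's profit: π = q_A(335 − (q_A + q_E)) − 101q_A − q_A².
∂π/∂q_A = 234 − 4q_A − q_E = 0, so q_A = 58.5 − 0.25q_E.
By symmetry q_E = q_A; substituting into the reaction function, 1.25q_A = 58.5 and q_A = 46.8.

46.8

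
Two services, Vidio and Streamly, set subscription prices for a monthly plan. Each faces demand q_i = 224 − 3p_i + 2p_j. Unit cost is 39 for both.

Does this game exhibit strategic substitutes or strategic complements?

Vidio's profit: π = (p_{Vidio} − 39)(224 − 3p_{Vidio} + 2p_{Streamly}).
∂π/∂p_{Vidio} = 341 − 6p_{Vidio} + 2p_{Streamly} = 0 ⇒ p_{Vidio} = 341/6 + (1/3)p_{Streamly}.
The best-response slope dp_{Vidio}/dp_{Streamly} = 1/3 > 0: the reaction function is upward-sloping, so the choices are strategic complements.

strategic complements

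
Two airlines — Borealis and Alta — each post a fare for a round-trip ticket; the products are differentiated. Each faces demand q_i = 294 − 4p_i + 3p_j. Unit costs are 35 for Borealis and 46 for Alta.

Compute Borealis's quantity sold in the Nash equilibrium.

Borealis's profit: π = (p_{Borealis} − 35)(294 − 4p_{Borealis} + 3p_{Alta}).
∂π/∂p_{Borealis} = 434 − 8p_{Borealis} + 3p_{Alta} = 0 ⇒ p_{Borealis} = 54.25 + 0.375p_{Alta}.
Similarly p_{Alta} = 59.75 + 0.375p_{Borealis}.
Plugging p_{Alta} into Borealis's best response: p_{Borealis} = 54.25 + 0.375(59.75 + 0.375p_{Borealis}) ⇒ (55/64)p_{Borealis} = 2453/32, so p_{Borealis} = 89.2.
Then p_{Alta} = 59.75 + 0.375·89.2 = 93.2.
q_{Borealis} = 294 − 4·89.2 + 3·93.2 = 216.8.

216.8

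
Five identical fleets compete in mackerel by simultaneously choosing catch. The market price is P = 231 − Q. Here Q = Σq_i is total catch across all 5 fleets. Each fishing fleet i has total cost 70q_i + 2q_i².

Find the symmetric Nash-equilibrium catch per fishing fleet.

16.1

A representative fishing fleet's profit is π_i = q_i(231 − Q) − 70q_i − 2q_i², with Q = q_i + Σ_{j≠i} q_j.
First-order condition: 161 − 6q_i − Σ_{j≠i} q_j = 0.
In a symmetric equilibrium every fishing fleet chooses the same q, so Σ_{j≠i} q_j = 4q. The condition becomes 161 − 10q = 0, giving q = 161/10 = 16.1.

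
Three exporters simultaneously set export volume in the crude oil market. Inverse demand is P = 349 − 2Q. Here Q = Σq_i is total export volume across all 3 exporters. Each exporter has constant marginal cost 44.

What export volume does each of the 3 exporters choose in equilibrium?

38.125

A representative exporter's profit is π_i = q_i(349 − 2Q) − 44q_i, with Q = q_i + Σ_{j≠i} q_j.
First-order condition: 305 − 4q_i − 2Σ_{j≠i} q_j = 0.
In a symmetric equilibrium every exporter chooses the same q, so Σ_{j≠i} q_j = 2q. The condition becomes 305 − 8q = 0, giving q = 305/8 = 38.125.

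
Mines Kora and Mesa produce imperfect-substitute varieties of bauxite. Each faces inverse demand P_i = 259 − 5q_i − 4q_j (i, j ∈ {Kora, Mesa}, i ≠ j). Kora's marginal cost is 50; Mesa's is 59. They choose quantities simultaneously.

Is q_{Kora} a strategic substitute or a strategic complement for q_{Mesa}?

strategic substitutes

Mine Kora's profit: π = q_{Kora}(259 − 5q_{Kora} − 4q_{Mesa}) − 50q_{Kora}.
∂π/∂q_{Kora} = 209 − 10q_{Kora} − 4q_{Mesa} = 0 ⇒ q_{Kora} = 20.9 − 0.4q_{Mesa}.
The best-response slope dq_{Kora}/dq_{Mesa} = −0.4 < 0: the reaction function is downward-sloping, so the choices are strategic substitutes.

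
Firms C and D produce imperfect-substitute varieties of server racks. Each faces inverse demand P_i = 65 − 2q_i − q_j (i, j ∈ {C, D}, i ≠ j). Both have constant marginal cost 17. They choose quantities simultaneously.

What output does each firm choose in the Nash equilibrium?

Firm C's profit: π = q_C(65 − 2q_C − q_D) − 17q_C.
∂π/∂q_C = 48 − 4q_C − q_D = 0 ⇒ q_C = 12 − 0.25q_D.
Setting q_C = q_D in the reaction function: q_C = 12 − 0.25q_C, so q_C = 12 / 1.25 = 9.6.

9.6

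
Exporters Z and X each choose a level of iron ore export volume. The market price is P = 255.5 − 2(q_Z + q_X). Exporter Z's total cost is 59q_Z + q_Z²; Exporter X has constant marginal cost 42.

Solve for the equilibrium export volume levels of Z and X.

17.95, 44.4

Exporter Z's profit: π = q_Z(255.5 − 2(q_Z + q_X)) − 59q_Z − q_Z².
∂π/∂q_Z = 196.5 − 6q_Z − 2q_X = 0, so q_Z = 32.75 − (1/3)q_X.
For X: ∂π/∂q_X = 213.5 − 4q_X − 2q_Z = 0 ⇒ q_X = 53.375 − 0.5q_Z.
Plugging q_X into Z's best response: q_Z = 32.75 − (1/3)(53.375 − 0.5q_Z) ⇒ (5/6)q_Z = 359/24, so q_Z = 17.95.
Then q_X = 53.375 − 0.5·17.95 = 44.4.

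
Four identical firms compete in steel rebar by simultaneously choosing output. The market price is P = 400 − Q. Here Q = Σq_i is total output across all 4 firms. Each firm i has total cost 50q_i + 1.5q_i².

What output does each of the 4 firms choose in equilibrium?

A representative firm's profit is π_i = q_i(400 − Q) − 50q_i − 1.5q_i², with Q = q_i + Σ_{j≠i} q_j.
First-order condition: 350 − 5q_i − Σ_{j≠i} q_j = 0.
Imposing symmetry (q_j = q for all j) turns Σ_{j≠i} q_j into 3q, so 350 = 8q and q = 43.75.

43.75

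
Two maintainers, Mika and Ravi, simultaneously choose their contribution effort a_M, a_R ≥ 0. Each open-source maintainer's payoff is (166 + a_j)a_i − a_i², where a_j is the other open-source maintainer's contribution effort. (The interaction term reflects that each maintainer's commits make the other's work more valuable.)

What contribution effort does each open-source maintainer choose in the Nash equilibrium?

Mika's payoff is (166 + a_R)a_M − a_M².
∂π/∂a_M = 166 + a_R − 2a_M = 0, so a_M = 83 + 0.5a_R.
The game is symmetric, so in equilibrium a_R = a_M: the reaction function gives 0.5a_M = 83, hence a_M = 166.

166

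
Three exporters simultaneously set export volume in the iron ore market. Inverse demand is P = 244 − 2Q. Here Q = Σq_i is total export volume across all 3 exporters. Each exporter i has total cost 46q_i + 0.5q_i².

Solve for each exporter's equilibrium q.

22

A representative exporter's profit is π_i = q_i(244 − 2Q) − 46q_i − 0.5q_i², with Q = q_i + Σ_{j≠i} q_j.
First-order condition: 198 − 5q_i − 2Σ_{j≠i} q_j = 0.
Imposing symmetry (q_j = q for all j) turns Σ_{j≠i} q_j into 2q, so 198 = 9q and q = 22.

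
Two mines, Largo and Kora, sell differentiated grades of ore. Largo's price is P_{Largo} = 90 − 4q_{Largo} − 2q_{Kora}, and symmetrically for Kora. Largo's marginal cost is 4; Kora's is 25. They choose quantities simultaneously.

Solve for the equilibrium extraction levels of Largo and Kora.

Mine Largo's profit: π = q_{Largo}(90 − 4q_{Largo} − 2q_{Kora}) − 4q_{Largo}.
∂π/∂q_{Largo} = 86 − 8q_{Largo} − 2q_{Kora} = 0 ⇒ q_{Largo} = 10.75 − 0.25q_{Kora}.
Similarly q_{Kora} = 8.125 − 0.25q_{Largo}.
Substituting the second reaction function into the first: q_{Largo} = 10.75 − 0.25(8.125 − 0.25q_{Largo}), which gives 0.9375q_{Largo} = 279/32 ⇒ q_{Largo} = 9.3.
Then q_{Kora} = 8.125 − 0.25·9.3 = 5.8.

9.3, 5.8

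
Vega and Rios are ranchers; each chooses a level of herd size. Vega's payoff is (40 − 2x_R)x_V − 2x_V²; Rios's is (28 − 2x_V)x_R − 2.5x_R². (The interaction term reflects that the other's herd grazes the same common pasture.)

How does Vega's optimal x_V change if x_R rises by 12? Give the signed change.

Expanding Vega's payoff: 40x_V − 2x_Rx_V − 2x_V².
∂π/∂x_V = 40 − 2x_R − 4x_V = 0, so x_V = 10 − 0.5x_R.
The reaction-function slope is −0.5, so a 12-unit rise in x_R moves x_V by −0.5 × 12 = −6. Vega's best response falls — the actions are strategic substitutes.

-6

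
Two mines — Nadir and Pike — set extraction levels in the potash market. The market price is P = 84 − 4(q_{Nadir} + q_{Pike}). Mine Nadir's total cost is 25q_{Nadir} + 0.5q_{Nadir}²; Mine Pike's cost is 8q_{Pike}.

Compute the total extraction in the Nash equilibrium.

11

Mine Nadir's profit: π = q_{Nadir}(84 − 4(q_{Nadir} + q_{Pike})) − 25q_{Nadir} − 0.5q_{Nadir}².
∂π/∂q_{Nadir} = 59 − 9q_{Nadir} − 4q_{Pike} = 0, so q_{Nadir} = 59/9 − (4/9)q_{Pike}.
For Pike: ∂π/∂q_{Pike} = 76 − 8q_{Pike} − 4q_{Nadir} = 0 ⇒ q_{Pike} = 9.5 − 0.5q_{Nadir}.
Solving the two reaction functions simultaneously: (1 − (−4/9)(−0.5))q_{Nadir} = 59/9 − (4/9)·9.5, so (7/9)q_{Nadir} = 7/3 and q_{Nadir} = 3.
Then q_{Pike} = 9.5 − 0.5·3 = 8.
Total extraction: 3 + 8 = 11.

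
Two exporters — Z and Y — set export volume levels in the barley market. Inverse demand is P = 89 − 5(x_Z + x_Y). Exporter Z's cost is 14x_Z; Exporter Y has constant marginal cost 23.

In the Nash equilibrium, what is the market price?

Exporter Z's profit: π = x_Z(89 − 5(x_Z + x_Y)) − 14x_Z.
∂π/∂x_Z = 75 − 10x_Z − 5x_Y = 0, so x_Z = 7.5 − 0.5x_Y.
By the same steps for Y: x_Y = 6.6 − 0.5x_Z.
Plugging x_Y into Z's best response: x_Z = 7.5 − 0.5(6.6 − 0.5x_Z) ⇒ 0.75x_Z = 4.2, so x_Z = 5.6.
Then x_Y = 6.6 − 0.5·5.6 = 3.8.
Equilibrium price: P = 89 − 5·9.4 = 42.

42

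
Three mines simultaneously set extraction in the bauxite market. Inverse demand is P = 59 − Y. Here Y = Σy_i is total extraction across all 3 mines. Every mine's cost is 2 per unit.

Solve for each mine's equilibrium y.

A representative mine's profit is π_i = y_i(59 − Y) − 2y_i, with Y = y_i + Σ_{j≠i} y_j.
First-order condition: 57 − 2y_i − Σ_{j≠i} y_j = 0.
Imposing symmetry (y_j = y for all j) turns Σ_{j≠i} y_j into 2y, so 57 = 4y and y = 14.25.

14.25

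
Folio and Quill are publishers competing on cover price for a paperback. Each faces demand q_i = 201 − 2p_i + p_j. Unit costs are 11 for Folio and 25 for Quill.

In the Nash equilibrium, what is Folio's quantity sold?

130.4

Folio's profit: π = (p_{Folio} − 11)(201 − 2p_{Folio} + p_{Quill}).
∂π/∂p_{Folio} = 223 − 4p_{Folio} + p_{Quill} = 0 ⇒ p_{Folio} = 55.75 + 0.25p_{Quill}.
Similarly p_{Quill} = 62.75 + 0.25p_{Folio}.
Solving the two reaction functions simultaneously: (1 − (0.25)(0.25))p_{Folio} = 55.75 + 0.25·62.75, so 0.9375p_{Folio} = 71.4375 and p_{Folio} = 76.2.
Then p_{Quill} = 62.75 + 0.25·76.2 = 81.8.
q_{Folio} = 201 − 2·76.2 + 81.8 = 130.4.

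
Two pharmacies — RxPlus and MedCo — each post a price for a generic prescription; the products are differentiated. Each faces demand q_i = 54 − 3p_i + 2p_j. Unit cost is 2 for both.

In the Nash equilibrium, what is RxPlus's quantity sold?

39

RxPlus's profit: π = (p_{RxPlus} − 2)(54 − 3p_{RxPlus} + 2p_{MedCo}).
∂π/∂p_{RxPlus} = 60 − 6p_{RxPlus} + 2p_{MedCo} = 0 ⇒ p_{RxPlus} = 10 + (1/3)p_{MedCo}.
Setting p_{RxPlus} = p_{MedCo} in the reaction function: p_{RxPlus} = 10 + (1/3)p_{RxPlus}, so p_{RxPlus} = 10 / (2/3) = 15.
q_{RxPlus} = 54 − 3·15 + 2·15 = 39.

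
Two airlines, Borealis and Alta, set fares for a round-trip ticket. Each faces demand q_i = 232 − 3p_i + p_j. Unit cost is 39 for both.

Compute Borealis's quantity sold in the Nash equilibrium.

92.4

Borealis's profit: π = (p_{Borealis} − 39)(232 − 3p_{Borealis} + p_{Alta}).
∂π/∂p_{Borealis} = 349 − 6p_{Borealis} + p_{Alta} = 0 ⇒ p_{Borealis} = 349/6 + (1/6)p_{Alta}.
The game is symmetric, so in equilibrium p_{Alta} = p_{Borealis}: the reaction function gives (5/6)p_{Borealis} = 349/6, hence p_{Borealis} = 69.8.
q_{Borealis} = 232 − 3·69.8 + 69.8 = 92.4.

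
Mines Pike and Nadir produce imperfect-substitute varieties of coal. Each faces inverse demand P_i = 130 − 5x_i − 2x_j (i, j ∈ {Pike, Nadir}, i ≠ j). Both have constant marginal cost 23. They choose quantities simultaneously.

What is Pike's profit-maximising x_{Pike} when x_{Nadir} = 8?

9.1

Mine Pike's profit: π = x_{Pike}(130 − 5x_{Pike} − 2x_{Nadir}) − 23x_{Pike}.
∂π/∂x_{Pike} = 107 − 10x_{Pike} − 2x_{Nadir} = 0 ⇒ x_{Pike} = 10.7 − 0.2x_{Nadir}.
At x_{Nadir} = 8: x_{Pike} = 10.7 − 0.2·8 = 9.1.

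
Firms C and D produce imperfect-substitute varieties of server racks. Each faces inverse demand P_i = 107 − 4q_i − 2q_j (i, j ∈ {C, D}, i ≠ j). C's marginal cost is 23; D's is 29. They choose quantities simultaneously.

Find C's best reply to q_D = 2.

10

Firm C's profit: π = q_C(107 − 4q_C − 2q_D) − 23q_C.
∂π/∂q_C = 84 − 8q_C − 2q_D = 0 ⇒ q_C = 10.5 − 0.25q_D.
At q_D = 2: q_C = 10.5 − 0.25·2 = 10.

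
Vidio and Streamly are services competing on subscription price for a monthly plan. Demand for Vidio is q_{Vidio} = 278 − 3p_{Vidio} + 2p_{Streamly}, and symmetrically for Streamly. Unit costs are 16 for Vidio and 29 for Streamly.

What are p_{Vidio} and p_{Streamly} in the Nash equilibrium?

Vidio's profit: π = (p_{Vidio} − 16)(278 − 3p_{Vidio} + 2p_{Streamly}).
∂π/∂p_{Vidio} = 326 − 6p_{Vidio} + 2p_{Streamly} = 0 ⇒ p_{Vidio} = 163/3 + (1/3)p_{Streamly}.
Similarly p_{Streamly} = 365/6 + (1/3)p_{Vidio}.
Solving the two reaction functions simultaneously: (1 − (1/3)(1/3))p_{Vidio} = 163/3 + (1/3)·(365/6), so (8/9)p_{Vidio} = 1343/18 and p_{Vidio} = 83.9375.
Then p_{Streamly} = 365/6 + (1/3)·83.9375 = 88.8125.

83.9375, 88.8125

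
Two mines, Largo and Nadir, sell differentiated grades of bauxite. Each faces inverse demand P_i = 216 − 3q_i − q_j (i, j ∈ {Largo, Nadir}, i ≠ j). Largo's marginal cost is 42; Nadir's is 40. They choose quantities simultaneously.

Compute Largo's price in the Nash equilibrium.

116.4

Mine Largo's profit: π = q_{Largo}(216 − 3q_{Largo} − q_{Nadir}) − 42q_{Largo}.
∂π/∂q_{Largo} = 174 − 6q_{Largo} − q_{Nadir} = 0 ⇒ q_{Largo} = 29 − (1/6)q_{Nadir}.
Similarly q_{Nadir} = 88/3 − (1/6)q_{Largo}.
Solving the two reaction functions simultaneously: (1 − (−1/6)(−1/6))q_{Largo} = 29 − (1/6)·(88/3), so (35/36)q_{Largo} = 217/9 and q_{Largo} = 24.8.
Then q_{Nadir} = 88/3 − (1/6)·24.8 = 25.2.
P_{Largo} = 216 − 3·24.8 − 25.2 = 116.4.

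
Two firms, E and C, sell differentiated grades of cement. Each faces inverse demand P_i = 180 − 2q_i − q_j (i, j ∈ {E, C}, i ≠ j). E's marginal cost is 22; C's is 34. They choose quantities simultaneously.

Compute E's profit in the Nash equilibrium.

2099.52

Firm E's profit: π = q_E(180 − 2q_E − q_C) − 22q_E.
∂π/∂q_E = 158 − 4q_E − q_C = 0 ⇒ q_E = 39.5 − 0.25q_C.
Similarly q_C = 36.5 − 0.25q_E.
Plugging q_C into E's best response: q_E = 39.5 − 0.25(36.5 − 0.25q_E) ⇒ 0.9375q_E = 30.375, so q_E = 32.4.
Then q_C = 36.5 − 0.25·32.4 = 28.4.
P_E = 180 − 2·32.4 − 28.4 = 86.8.
Profit = (86.8 − 22)·32.4 = 2099.52.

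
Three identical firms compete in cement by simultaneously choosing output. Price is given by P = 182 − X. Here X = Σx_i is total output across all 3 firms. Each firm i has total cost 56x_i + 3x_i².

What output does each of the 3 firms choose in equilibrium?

12.6

A representative firm's profit is π_i = x_i(182 − X) − 56x_i − 3x_i², with X = x_i + Σ_{j≠i} x_j.
First-order condition: 126 − 8x_i − Σ_{j≠i} x_j = 0.
Imposing symmetry (x_j = x for all j) turns Σ_{j≠i} x_j into 2x, so 126 = 10x and x = 12.6.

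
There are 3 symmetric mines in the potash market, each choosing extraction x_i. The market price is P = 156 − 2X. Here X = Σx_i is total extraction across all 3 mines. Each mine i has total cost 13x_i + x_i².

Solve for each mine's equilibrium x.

A representative mine's profit is π_i = x_i(156 − 2X) − 13x_i − x_i², with X = x_i + Σ_{j≠i} x_j.
First-order condition: 143 − 6x_i − 2Σ_{j≠i} x_j = 0.
With identical mines, set every x_j = x: then 143 − 6x − 4x = 0, i.e. x = 143/10 = 14.3.

14.3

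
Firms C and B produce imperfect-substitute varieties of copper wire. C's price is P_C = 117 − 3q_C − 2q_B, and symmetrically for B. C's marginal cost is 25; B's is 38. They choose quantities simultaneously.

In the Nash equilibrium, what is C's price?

Firm C's profit: π = q_C(117 − 3q_C − 2q_B) − 25q_C.
∂π/∂q_C = 92 − 6q_C − 2q_B = 0 ⇒ q_C = 46/3 − (1/3)q_B.
Similarly q_B = 79/6 − (1/3)q_C.
Solving the two reaction functions simultaneously: (1 − (−1/3)(−1/3))q_C = 46/3 − (1/3)·(79/6), so (8/9)q_C = 197/18 and q_C = 12.3125.
Then q_B = 79/6 − (1/3)·12.3125 = 9.0625.
P_C = 117 − 3·12.3125 − 2·9.0625 = 61.9375.

61.9375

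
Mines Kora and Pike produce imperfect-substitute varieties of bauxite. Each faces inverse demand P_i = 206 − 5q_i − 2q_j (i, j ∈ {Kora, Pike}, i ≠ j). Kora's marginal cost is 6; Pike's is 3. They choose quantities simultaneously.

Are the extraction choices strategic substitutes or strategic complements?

Mine Kora's profit: π = q_{Kora}(206 − 5q_{Kora} − 2q_{Pike}) − 6q_{Kora}.
∂π/∂q_{Kora} = 200 − 10q_{Kora} − 2q_{Pike} = 0 ⇒ q_{Kora} = 20 − 0.2q_{Pike}.
The best-response slope dq_{Kora}/dq_{Pike} = −0.2 < 0: the reaction function is downward-sloping, so the choices are strategic substitutes.

strategic substitutes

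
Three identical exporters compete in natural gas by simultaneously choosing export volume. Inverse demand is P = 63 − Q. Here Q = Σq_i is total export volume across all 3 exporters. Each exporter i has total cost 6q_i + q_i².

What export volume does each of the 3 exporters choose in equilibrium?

9.5

A representative exporter's profit is π_i = q_i(63 − Q) − 6q_i − q_i², with Q = q_i + Σ_{j≠i} q_j.
First-order condition: 57 − 4q_i − Σ_{j≠i} q_j = 0.
With identical exporters, set every q_j = q: then 57 − 4q − 2q = 0, i.e. q = 57/6 = 9.5.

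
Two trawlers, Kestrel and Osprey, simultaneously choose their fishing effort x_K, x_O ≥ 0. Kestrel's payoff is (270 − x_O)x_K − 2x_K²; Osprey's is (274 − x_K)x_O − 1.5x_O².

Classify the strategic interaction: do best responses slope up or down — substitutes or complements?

strategic substitutes

Expanding Kestrel's payoff: 270x_K − x_Ox_K − 2x_K².
∂π/∂x_K = 270 − x_O − 4x_K = 0, so x_K = 67.5 − 0.25x_O.
The best-response slope dx_K/dx_O = −0.25 < 0: the reaction function is downward-sloping, so the choices are strategic substitutes.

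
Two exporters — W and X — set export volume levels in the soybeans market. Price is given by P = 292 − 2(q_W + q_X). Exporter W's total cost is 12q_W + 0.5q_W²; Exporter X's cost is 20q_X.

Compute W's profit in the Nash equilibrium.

3240

Exporter W's profit: π = q_W(292 − 2(q_W + q_X)) − 12q_W − 0.5q_W².
∂π/∂q_W = 280 − 5q_W − 2q_X = 0, so q_W = 56 − 0.4q_X.
For X: ∂π/∂q_X = 272 − 4q_X − 2q_W = 0 ⇒ q_X = 68 − 0.5q_W.
Plugging q_X into W's best response: q_W = 56 − 0.4(68 − 0.5q_W) ⇒ 0.8q_W = 28.8, so q_W = 36.
Then q_X = 68 − 0.5·36 = 50.
Price P = 292 − 2·86 = 120.
W's profit: (120 − 12)·36 − 0.5(36)² = 3240.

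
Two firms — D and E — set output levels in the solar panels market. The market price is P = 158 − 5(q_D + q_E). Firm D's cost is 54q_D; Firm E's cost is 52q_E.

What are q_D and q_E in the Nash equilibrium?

6.8, 7.2

Firm D's profit: π = q_D(158 − 5(q_D + q_E)) − 54q_D.
∂π/∂q_D = 104 − 10q_D − 5q_E = 0, so q_D = 10.4 − 0.5q_E.
By the same steps for E: q_E = 10.6 − 0.5q_D.
Plugging q_E into D's best response: q_D = 10.4 − 0.5(10.6 − 0.5q_D) ⇒ 0.75q_D = 5.1, so q_D = 6.8.
Then q_E = 10.6 − 0.5·6.8 = 7.2.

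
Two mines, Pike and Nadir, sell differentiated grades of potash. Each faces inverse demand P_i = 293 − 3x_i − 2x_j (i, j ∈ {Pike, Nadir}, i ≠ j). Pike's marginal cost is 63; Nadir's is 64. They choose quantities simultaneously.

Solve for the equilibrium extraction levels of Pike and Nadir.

28.8125, 28.5625

Mine Pike's profit: π = x_{Pike}(293 − 3x_{Pike} − 2x_{Nadir}) − 63x_{Pike}.
∂π/∂x_{Pike} = 230 − 6x_{Pike} − 2x_{Nadir} = 0 ⇒ x_{Pike} = 115/3 − (1/3)x_{Nadir}.
Similarly x_{Nadir} = 229/6 − (1/3)x_{Pike}.
Substituting the second reaction function into the first: x_{Pike} = 115/3 − (1/3)(229/6 − (1/3)x_{Pike}), which gives (8/9)x_{Pike} = 461/18 ⇒ x_{Pike} = 28.8125.
Then x_{Nadir} = 229/6 − (1/3)·28.8125 = 28.5625.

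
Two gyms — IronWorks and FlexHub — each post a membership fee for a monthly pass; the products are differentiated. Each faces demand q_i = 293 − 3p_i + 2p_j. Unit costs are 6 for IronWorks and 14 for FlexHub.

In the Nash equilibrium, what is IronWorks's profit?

IronWorks's profit: π = (p_{IronWorks} − 6)(293 − 3p_{IronWorks} + 2p_{FlexHub}).
∂π/∂p_{IronWorks} = 311 − 6p_{IronWorks} + 2p_{FlexHub} = 0 ⇒ p_{IronWorks} = 311/6 + (1/3)p_{FlexHub}.
Similarly p_{FlexHub} = 335/6 + (1/3)p_{IronWorks}.
Substituting the second reaction function into the first: p_{IronWorks} = 311/6 + (1/3)(335/6 + (1/3)p_{IronWorks}), which gives (8/9)p_{IronWorks} = 634/9 ⇒ p_{IronWorks} = 79.25.
Then p_{FlexHub} = 335/6 + (1/3)·79.25 = 82.25.
q_{IronWorks} = 293 − 3·79.25 + 2·82.25 = 219.75.
Profit = (79.25 − 6)·219.75 = 16096.6875.

16096.6875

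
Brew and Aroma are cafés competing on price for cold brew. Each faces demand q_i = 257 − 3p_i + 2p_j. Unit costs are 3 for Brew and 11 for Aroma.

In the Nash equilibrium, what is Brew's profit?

12675

Brew's profit: π = (p_{Brew} − 3)(257 − 3p_{Brew} + 2p_{Aroma}).
∂π/∂p_{Brew} = 266 − 6p_{Brew} + 2p_{Aroma} = 0 ⇒ p_{Brew} = 133/3 + (1/3)p_{Aroma}.
Similarly p_{Aroma} = 145/3 + (1/3)p_{Brew}.
Solving the two reaction functions simultaneously: (1 − (1/3)(1/3))p_{Brew} = 133/3 + (1/3)·(145/3), so (8/9)p_{Brew} = 544/9 and p_{Brew} = 68.
Then p_{Aroma} = 145/3 + (1/3)·68 = 71.
q_{Brew} = 257 − 3·68 + 2·71 = 195.
Profit = (68 − 3)·195 = 12675.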